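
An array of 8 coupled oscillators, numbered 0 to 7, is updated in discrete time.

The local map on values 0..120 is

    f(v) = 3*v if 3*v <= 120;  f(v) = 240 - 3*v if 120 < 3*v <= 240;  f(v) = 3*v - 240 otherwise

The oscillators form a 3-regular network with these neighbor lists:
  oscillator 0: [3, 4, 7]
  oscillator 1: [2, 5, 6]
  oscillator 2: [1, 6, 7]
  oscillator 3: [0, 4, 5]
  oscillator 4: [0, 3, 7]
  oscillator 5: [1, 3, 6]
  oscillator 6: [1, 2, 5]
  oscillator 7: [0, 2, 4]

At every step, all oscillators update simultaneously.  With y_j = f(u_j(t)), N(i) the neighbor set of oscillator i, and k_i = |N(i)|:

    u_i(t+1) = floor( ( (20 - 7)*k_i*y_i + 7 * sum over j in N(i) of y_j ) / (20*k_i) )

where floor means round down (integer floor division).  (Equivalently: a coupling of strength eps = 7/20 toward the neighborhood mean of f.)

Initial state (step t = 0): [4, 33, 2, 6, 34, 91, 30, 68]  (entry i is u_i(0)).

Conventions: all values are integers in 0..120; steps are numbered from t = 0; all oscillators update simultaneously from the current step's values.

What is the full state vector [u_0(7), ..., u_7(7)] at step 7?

Answer: [27, 48, 55, 53, 60, 39, 60, 26]

Derivation:
t=0: [4, 33, 2, 6, 34, 91, 30, 68]
t=1: [26, 79, 30, 28, 74, 45, 74, 37]
t=2: [75, 26, 73, 78, 43, 80, 34, 93]
t=3: [27, 65, 39, 18, 79, 21, 77, 42]
t=4: [72, 51, 95, 52, 31, 53, 32, 97]
t=5: [42, 82, 56, 77, 79, 83, 87, 52]
t=6: [85, 15, 59, 20, 26, 10, 23, 76]
t=7: [27, 48, 55, 53, 60, 39, 60, 26]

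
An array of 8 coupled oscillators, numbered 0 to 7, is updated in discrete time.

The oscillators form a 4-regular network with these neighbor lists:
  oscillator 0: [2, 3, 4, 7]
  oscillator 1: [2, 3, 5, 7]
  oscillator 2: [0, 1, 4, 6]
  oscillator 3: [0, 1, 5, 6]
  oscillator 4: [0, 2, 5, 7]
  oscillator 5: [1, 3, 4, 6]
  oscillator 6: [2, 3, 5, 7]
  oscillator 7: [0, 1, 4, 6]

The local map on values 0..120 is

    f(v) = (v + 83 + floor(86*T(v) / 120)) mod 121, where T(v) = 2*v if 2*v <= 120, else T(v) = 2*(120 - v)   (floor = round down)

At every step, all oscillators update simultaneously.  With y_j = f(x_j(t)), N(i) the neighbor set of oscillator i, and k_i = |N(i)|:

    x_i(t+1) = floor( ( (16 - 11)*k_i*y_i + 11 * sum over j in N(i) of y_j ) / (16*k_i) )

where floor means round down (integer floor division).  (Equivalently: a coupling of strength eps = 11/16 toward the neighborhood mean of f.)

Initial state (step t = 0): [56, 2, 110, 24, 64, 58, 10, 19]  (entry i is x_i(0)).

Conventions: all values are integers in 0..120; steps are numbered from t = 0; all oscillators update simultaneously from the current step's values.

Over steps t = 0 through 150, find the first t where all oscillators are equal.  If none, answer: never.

Simulating step by step:
t=0: [56, 2, 110, 24, 64, 58, 10, 19]  (not all equal)
t=1: [68, 64, 95, 74, 83, 87, 70, 70]  (not all equal)
t=2: [100, 100, 99, 101, 98, 100, 99, 102]  (not all equal)
t=3: [90, 90, 90, 90, 90, 90, 90, 90]  (all equal)

Answer: 3
Key observation: Synchronization is absorbing here: once all oscillators are equal they stay equal, and step 3 is the first all-equal step.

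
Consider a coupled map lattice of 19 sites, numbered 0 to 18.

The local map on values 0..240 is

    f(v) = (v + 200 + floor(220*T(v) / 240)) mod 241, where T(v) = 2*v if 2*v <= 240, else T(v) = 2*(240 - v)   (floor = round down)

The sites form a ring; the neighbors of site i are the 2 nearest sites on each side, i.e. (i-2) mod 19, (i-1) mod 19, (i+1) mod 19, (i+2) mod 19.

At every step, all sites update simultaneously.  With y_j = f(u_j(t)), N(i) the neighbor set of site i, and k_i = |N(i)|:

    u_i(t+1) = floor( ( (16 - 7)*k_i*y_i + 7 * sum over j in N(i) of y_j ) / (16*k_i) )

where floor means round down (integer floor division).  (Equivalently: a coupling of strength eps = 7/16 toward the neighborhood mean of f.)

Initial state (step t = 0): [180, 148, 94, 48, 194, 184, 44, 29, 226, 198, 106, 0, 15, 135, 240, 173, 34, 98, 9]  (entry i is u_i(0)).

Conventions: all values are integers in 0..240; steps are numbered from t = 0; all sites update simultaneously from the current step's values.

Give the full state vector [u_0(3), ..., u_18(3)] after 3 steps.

Answer: [67, 68, 85, 94, 60, 136, 76, 84, 94, 98, 73, 112, 56, 69, 111, 53, 74, 83, 94]

Derivation:
t=0: [180, 148, 94, 48, 194, 184, 44, 29, 226, 198, 106, 0, 15, 135, 240, 173, 34, 98, 9]
t=1: [83, 79, 167, 108, 177, 52, 100, 81, 159, 182, 80, 145, 51, 70, 124, 65, 104, 165, 162]
t=2: [135, 130, 54, 48, 21, 84, 36, 120, 55, 50, 122, 70, 105, 125, 75, 107, 33, 51, 57]
t=3: [67, 68, 85, 94, 60, 136, 76, 84, 94, 98, 73, 112, 56, 69, 111, 53, 74, 83, 94]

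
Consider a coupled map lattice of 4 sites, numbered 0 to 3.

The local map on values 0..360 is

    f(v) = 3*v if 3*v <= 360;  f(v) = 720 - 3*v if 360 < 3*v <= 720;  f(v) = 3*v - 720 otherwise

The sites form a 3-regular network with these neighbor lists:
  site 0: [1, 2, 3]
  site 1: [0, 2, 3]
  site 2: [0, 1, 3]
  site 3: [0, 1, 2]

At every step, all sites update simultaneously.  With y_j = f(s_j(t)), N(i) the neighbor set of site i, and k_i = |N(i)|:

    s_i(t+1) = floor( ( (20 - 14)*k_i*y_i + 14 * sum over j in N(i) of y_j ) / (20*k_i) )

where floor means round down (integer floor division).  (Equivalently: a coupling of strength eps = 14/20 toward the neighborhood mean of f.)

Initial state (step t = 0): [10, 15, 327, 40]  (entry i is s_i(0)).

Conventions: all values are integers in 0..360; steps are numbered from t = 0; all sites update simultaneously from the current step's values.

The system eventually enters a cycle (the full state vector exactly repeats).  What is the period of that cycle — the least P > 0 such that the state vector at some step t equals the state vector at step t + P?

Simulating step by step:
t=0: [10, 15, 327, 40]
t=1: [108, 109, 123, 114]
t=2: [335, 335, 337, 336]
t=3: [287, 287, 287, 287]
t=4: [141, 141, 141, 141]
t=5: [297, 297, 297, 297]
t=6: [171, 171, 171, 171]
t=7: [207, 207, 207, 207]
t=8: [99, 99, 99, 99]
t=9: [297, 297, 297, 297]

Answer: 4
Key observation: The state at step 5, [297, 297, 297, 297], reappears at step 9 — and no state repeats earlier — so the cycle the system enters has period 4.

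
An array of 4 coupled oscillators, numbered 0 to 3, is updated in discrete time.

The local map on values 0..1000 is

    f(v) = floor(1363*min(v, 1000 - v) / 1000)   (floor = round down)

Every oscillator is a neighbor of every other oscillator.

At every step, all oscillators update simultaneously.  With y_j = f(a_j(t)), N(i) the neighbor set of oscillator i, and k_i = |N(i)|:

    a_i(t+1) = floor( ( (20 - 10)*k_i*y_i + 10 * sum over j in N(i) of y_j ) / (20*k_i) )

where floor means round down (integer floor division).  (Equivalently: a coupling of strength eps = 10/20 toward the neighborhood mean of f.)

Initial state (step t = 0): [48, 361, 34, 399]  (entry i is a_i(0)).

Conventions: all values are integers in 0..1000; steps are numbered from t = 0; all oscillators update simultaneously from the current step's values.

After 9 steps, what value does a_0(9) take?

Answer: a_0(9) = 519

Derivation:
t=0: [48, 361, 34, 399]
t=1: [212, 355, 206, 372]
t=2: [355, 420, 353, 428]
t=3: [514, 543, 513, 547]
t=4: [648, 634, 648, 633]
t=5: [485, 492, 485, 492]
t=6: [664, 667, 664, 667]
t=7: [455, 454, 455, 454]
t=8: [619, 618, 619, 618]
t=9: [519, 519, 519, 519]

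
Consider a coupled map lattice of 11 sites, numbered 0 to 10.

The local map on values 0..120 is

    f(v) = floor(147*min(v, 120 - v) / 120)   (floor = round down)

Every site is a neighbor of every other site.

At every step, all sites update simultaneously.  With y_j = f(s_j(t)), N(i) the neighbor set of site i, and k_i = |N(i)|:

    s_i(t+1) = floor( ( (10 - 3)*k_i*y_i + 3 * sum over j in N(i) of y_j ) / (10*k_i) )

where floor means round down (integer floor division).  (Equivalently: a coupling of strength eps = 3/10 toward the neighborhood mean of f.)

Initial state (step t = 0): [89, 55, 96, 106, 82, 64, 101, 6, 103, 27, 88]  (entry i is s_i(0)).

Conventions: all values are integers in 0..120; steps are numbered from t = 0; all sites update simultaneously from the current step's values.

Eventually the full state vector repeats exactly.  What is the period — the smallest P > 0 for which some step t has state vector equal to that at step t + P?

Answer: 6
Key observation: The state at step 13, [71, 71, 71, 71, 71, 71, 71, 71, 71, 71, 71], reappears at step 19 — and no state repeats earlier — so the cycle the system enters has period 6.

Derivation:
t=0: [89, 55, 96, 106, 82, 64, 101, 6, 103, 27, 88]
t=1: [36, 56, 31, 22, 42, 57, 26, 16, 24, 33, 37]
t=2: [43, 59, 38, 31, 47, 60, 34, 26, 33, 40, 43]
t=3: [51, 64, 47, 41, 54, 65, 43, 37, 43, 49, 51]
t=4: [60, 64, 57, 52, 63, 64, 54, 49, 54, 59, 60]
t=5: [71, 67, 68, 64, 68, 67, 66, 62, 66, 70, 71]
t=6: [61, 64, 63, 66, 63, 64, 65, 68, 65, 62, 61]
t=7: [70, 68, 68, 66, 68, 68, 67, 64, 67, 70, 70]
t=8: [61, 63, 63, 65, 63, 63, 63, 66, 63, 61, 61]
t=9: [71, 69, 69, 67, 69, 69, 69, 67, 69, 71, 71]
t=10: [60, 61, 61, 63, 61, 61, 61, 63, 61, 60, 60]
t=11: [72, 71, 71, 69, 71, 71, 71, 69, 71, 72, 72]
t=12: [58, 59, 59, 61, 59, 59, 59, 61, 59, 58, 58]
t=13: [71, 71, 71, 71, 71, 71, 71, 71, 71, 71, 71]
t=14: [60, 60, 60, 60, 60, 60, 60, 60, 60, 60, 60]
t=15: [73, 73, 73, 73, 73, 73, 73, 73, 73, 73, 73]
t=16: [57, 57, 57, 57, 57, 57, 57, 57, 57, 57, 57]
t=17: [69, 69, 69, 69, 69, 69, 69, 69, 69, 69, 69]
t=18: [62, 62, 62, 62, 62, 62, 62, 62, 62, 62, 62]
t=19: [71, 71, 71, 71, 71, 71, 71, 71, 71, 71, 71]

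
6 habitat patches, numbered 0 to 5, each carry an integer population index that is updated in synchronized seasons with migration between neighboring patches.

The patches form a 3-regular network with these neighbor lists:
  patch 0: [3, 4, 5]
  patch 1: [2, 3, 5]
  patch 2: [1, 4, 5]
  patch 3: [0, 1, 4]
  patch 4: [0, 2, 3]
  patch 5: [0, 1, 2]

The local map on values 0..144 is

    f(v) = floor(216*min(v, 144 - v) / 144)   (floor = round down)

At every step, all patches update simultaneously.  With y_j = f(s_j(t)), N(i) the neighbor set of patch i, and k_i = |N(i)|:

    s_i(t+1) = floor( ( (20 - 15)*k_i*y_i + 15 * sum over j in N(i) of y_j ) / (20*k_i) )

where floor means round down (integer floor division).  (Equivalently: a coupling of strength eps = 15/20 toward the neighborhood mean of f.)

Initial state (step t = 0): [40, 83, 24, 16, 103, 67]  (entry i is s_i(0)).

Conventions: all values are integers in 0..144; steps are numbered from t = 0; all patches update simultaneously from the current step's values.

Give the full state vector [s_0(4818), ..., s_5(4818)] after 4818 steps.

Simulating step by step:
t=0: [40, 83, 24, 16, 103, 67]
t=1: [61, 62, 72, 59, 45, 71]
t=2: [88, 98, 93, 84, 88, 99]
t=3: [81, 75, 74, 81, 83, 74]
t=4: [96, 101, 101, 95, 96, 101]
t=5: [70, 66, 66, 70, 70, 66]
t=6: [103, 100, 100, 103, 103, 100]
t=7: [62, 64, 64, 62, 62, 64]
t=8: [93, 95, 95, 93, 93, 95]
t=9: [75, 73, 73, 75, 75, 73]
t=10: [103, 105, 105, 103, 103, 105]
t=11: [60, 58, 58, 60, 60, 58]
t=12: [89, 87, 87, 89, 89, 87]
t=13: [82, 84, 84, 82, 82, 84]
t=14: [92, 90, 90, 92, 92, 90]
t=15: [78, 80, 80, 78, 78, 80]
t=16: [98, 96, 96, 98, 98, 96]
t=17: [69, 71, 71, 69, 69, 71]
t=18: [103, 105, 105, 103, 103, 105]

Answer: [103, 105, 105, 103, 103, 105]
Key observation: The state at step 10, [103, 105, 105, 103, 103, 105], reappears at step 18: the system is in a cycle of period 8 from step 10 on.  Therefore the state at step 4818 equals the state at step 10 + ((4818 - 10) mod 8) = 10, which is [103, 105, 105, 103, 103, 105].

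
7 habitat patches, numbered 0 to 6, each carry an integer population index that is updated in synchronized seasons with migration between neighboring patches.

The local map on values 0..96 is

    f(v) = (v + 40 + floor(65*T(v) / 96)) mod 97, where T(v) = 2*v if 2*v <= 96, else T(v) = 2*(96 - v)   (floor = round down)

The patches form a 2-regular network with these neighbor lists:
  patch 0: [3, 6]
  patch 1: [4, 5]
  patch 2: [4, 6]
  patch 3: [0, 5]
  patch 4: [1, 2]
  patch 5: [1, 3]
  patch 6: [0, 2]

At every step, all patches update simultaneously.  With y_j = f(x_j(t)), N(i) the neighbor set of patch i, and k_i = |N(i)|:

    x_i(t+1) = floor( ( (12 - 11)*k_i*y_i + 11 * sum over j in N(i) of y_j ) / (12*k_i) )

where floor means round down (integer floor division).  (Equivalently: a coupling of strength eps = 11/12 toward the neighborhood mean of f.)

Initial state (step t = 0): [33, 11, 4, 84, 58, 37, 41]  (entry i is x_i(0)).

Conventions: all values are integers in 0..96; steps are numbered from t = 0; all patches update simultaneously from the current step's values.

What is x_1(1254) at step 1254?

Simulating step by step:
t=0: [33, 11, 4, 84, 58, 37, 41]
t=1: [39, 43, 45, 26, 56, 52, 34]
t=2: [15, 52, 38, 40, 46, 26, 39]
t=3: [38, 29, 41, 39, 43, 42, 51]
t=4: [43, 39, 48, 36, 26, 24, 37]
t=5: [29, 48, 20, 66, 41, 35, 48]
t=6: [49, 34, 50, 20, 68, 50, 49]
t=7: [69, 49, 51, 57, 39, 55, 55]
t=8: [52, 44, 44, 50, 52, 53, 51]
t=9: [54, 53, 53, 54, 46, 50, 50]
t=10: [53, 53, 53, 53, 53, 53, 53]
t=11: [54, 54, 54, 54, 54, 54, 54]
t=12: [53, 53, 53, 53, 53, 53, 53]

Answer: x_1(1254) = 53
Key observation: The state at step 10, [53, 53, 53, 53, 53, 53, 53], reappears at step 12: the system is in a cycle of period 2 from step 10 on.  Therefore the state at step 1254 equals the state at step 10 + ((1254 - 10) mod 2) = 10, which is [53, 53, 53, 53, 53, 53, 53].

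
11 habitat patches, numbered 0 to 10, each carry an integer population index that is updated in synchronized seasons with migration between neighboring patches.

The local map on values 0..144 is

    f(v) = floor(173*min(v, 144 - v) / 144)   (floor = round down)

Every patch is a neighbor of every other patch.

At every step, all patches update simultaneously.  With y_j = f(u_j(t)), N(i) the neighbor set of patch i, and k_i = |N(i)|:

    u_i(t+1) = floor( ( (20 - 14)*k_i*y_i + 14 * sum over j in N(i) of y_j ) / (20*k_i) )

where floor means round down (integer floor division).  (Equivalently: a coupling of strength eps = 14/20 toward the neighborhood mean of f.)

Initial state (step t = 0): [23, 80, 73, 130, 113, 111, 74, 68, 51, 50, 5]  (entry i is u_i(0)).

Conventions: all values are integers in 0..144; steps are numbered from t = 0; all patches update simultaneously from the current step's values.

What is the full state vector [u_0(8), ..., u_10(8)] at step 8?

Answer: [86, 86, 86, 86, 86, 86, 86, 86, 86, 86, 86]

Derivation:
t=0: [23, 80, 73, 130, 113, 111, 74, 68, 51, 50, 5]
t=1: [46, 57, 59, 43, 48, 49, 59, 58, 54, 53, 41]
t=2: [59, 62, 63, 58, 60, 60, 63, 63, 61, 61, 58]
t=3: [71, 72, 73, 71, 72, 72, 73, 73, 72, 72, 71]
t=4: [85, 85, 85, 85, 85, 85, 85, 85, 85, 85, 85]
t=5: [70, 70, 70, 70, 70, 70, 70, 70, 70, 70, 70]
t=6: [84, 84, 84, 84, 84, 84, 84, 84, 84, 84, 84]
t=7: [72, 72, 72, 72, 72, 72, 72, 72, 72, 72, 72]
t=8: [86, 86, 86, 86, 86, 86, 86, 86, 86, 86, 86]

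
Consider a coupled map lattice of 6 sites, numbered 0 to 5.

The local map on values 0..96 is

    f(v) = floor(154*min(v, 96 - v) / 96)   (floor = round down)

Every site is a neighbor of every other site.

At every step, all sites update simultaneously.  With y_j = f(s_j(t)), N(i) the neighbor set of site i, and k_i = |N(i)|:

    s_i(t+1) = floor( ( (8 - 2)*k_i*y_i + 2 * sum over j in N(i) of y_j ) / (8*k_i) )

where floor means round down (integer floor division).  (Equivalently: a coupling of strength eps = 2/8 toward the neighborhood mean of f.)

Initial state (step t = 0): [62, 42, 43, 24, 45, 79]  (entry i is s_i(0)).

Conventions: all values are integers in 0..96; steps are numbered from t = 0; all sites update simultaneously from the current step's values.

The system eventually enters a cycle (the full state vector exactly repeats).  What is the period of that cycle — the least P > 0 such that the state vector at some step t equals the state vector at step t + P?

Answer: 7
Key observation: The state at step 20, [57, 57, 57, 57, 57, 57], reappears at step 27 — and no state repeats earlier — so the cycle the system enters has period 7.

Derivation:
t=0: [62, 42, 43, 24, 45, 79]
t=1: [54, 63, 63, 42, 66, 35]
t=2: [64, 53, 53, 64, 50, 56]
t=3: [54, 66, 66, 54, 69, 63]
t=4: [63, 49, 49, 63, 46, 52]
t=5: [56, 72, 72, 56, 70, 68]
t=6: [59, 41, 41, 59, 43, 45]
t=7: [60, 64, 64, 60, 67, 69]
t=8: [55, 50, 50, 55, 47, 45]
t=9: [66, 72, 72, 66, 73, 71]
t=10: [46, 39, 39, 46, 37, 40]
t=11: [70, 63, 63, 70, 60, 64]
t=12: [43, 51, 51, 43, 54, 50]
t=13: [68, 71, 71, 68, 67, 72]
t=14: [43, 40, 40, 43, 44, 39]
t=15: [67, 64, 64, 67, 68, 63]
t=16: [46, 50, 50, 46, 45, 50]
t=17: [72, 72, 72, 72, 72, 72]
t=18: [38, 38, 38, 38, 38, 38]
t=19: [60, 60, 60, 60, 60, 60]
t=20: [57, 57, 57, 57, 57, 57]
t=21: [62, 62, 62, 62, 62, 62]
t=22: [54, 54, 54, 54, 54, 54]
t=23: [67, 67, 67, 67, 67, 67]
t=24: [46, 46, 46, 46, 46, 46]
t=25: [73, 73, 73, 73, 73, 73]
t=26: [36, 36, 36, 36, 36, 36]
t=27: [57, 57, 57, 57, 57, 57]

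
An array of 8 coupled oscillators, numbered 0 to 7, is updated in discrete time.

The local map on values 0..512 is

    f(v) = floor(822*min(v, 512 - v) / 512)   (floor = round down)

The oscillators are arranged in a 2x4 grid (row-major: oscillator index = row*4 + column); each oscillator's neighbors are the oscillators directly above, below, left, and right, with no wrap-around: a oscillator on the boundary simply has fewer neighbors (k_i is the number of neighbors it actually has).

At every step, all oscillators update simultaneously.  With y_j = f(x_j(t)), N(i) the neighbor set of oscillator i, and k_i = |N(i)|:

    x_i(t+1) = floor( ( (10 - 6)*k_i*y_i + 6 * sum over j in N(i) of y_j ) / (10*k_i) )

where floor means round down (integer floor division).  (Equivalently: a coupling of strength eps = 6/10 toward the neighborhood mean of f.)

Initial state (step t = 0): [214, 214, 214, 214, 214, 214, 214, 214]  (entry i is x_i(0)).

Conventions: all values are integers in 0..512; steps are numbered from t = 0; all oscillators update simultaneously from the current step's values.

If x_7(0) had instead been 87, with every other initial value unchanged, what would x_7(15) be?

Answer: x_7(15) = 219
Key observation: This trace re-runs the system from the modified initial state.

Derivation:
t=0: [214, 214, 214, 214, 214, 214, 214, 87]
t=1: [343, 343, 343, 281, 343, 343, 302, 261]
t=2: [271, 271, 304, 349, 271, 284, 323, 372]
t=3: [386, 371, 323, 271, 380, 361, 305, 258]
t=4: [211, 239, 310, 367, 217, 250, 323, 378]
t=5: [354, 365, 313, 254, 360, 367, 309, 246]
t=6: [245, 255, 321, 376, 243, 253, 319, 377]
t=7: [396, 384, 309, 243, 395, 384, 309, 244]
t=8: [192, 225, 314, 370, 192, 225, 314, 370]
t=9: [323, 341, 307, 254, 323, 341, 307, 254]
t=10: [294, 290, 333, 383, 294, 290, 333, 383]
t=11: [351, 340, 284, 231, 351, 340, 284, 231]
t=12: [263, 290, 348, 368, 263, 290, 348, 368]
t=13: [386, 346, 275, 240, 386, 346, 275, 240]
t=14: [221, 276, 358, 383, 221, 276, 358, 383]
t=15: [361, 347, 265, 219, 361, 347, 265, 219]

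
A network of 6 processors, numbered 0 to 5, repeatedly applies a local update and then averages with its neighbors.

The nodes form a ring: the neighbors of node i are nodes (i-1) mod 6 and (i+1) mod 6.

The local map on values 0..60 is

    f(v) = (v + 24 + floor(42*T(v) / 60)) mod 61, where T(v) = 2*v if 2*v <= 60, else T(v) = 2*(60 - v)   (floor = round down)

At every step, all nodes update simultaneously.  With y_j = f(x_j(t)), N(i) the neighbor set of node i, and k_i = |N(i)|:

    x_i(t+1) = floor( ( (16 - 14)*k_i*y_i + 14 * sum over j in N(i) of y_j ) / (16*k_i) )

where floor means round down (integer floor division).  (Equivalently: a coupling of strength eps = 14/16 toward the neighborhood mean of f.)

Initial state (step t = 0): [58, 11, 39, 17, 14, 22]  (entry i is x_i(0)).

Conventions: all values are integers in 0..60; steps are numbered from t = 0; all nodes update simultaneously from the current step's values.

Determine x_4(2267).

Answer: x_4(2267) = 33
Key observation: The state at step 4, [33, 33, 33, 33, 33, 33], reappears at step 5: the system is in a cycle of period 1 from step 4 on.  Therefore the state at step 2267 equals the state at step 4 + ((2267 - 4) mod 1) = 4, which is [33, 33, 33, 33, 33, 33].

Derivation:
t=0: [58, 11, 39, 17, 14, 22]
t=1: [31, 29, 27, 38, 15, 36]
t=2: [32, 30, 30, 41, 35, 45]
t=3: [32, 34, 32, 33, 29, 32]
t=4: [33, 33, 33, 33, 33, 33]
t=5: [33, 33, 33, 33, 33, 33]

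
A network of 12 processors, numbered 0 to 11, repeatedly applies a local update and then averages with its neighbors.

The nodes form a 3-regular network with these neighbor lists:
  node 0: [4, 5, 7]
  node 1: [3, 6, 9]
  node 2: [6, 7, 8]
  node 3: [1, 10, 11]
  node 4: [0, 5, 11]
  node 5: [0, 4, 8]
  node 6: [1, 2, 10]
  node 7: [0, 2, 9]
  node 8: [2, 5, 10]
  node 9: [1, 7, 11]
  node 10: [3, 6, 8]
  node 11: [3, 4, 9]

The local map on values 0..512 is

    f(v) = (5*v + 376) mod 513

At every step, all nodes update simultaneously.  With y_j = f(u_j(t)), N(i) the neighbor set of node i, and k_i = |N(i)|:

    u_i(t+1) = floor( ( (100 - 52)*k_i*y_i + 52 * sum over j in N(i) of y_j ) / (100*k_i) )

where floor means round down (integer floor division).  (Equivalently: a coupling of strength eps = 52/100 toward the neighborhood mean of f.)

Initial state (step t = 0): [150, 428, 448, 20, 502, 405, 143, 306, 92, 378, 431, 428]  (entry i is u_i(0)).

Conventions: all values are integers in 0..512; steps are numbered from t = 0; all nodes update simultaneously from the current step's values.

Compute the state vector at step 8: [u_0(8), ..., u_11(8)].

Simulating step by step:
t=0: [150, 428, 448, 20, 502, 405, 143, 306, 92, 378, 431, 428]
t=1: [227, 353, 155, 472, 312, 296, 203, 239, 307, 327, 379, 397]
t=2: [362, 217, 193, 189, 383, 369, 250, 202, 293, 301, 262, 328]
t=3: [197, 334, 281, 325, 249, 198, 197, 309, 254, 384, 189, 380]
t=4: [300, 423, 258, 399, 195, 254, 341, 325, 203, 310, 298, 244]
t=5: [316, 338, 209, 295, 242, 229, 168, 369, 272, 351, 280, 206]
t=6: [323, 107, 285, 259, 246, 352, 203, 235, 289, 135, 234, 258]
t=7: [245, 281, 239, 155, 147, 179, 290, 133, 196, 105, 138, 99]
t=8: [89, 254, 124, 170, 156, 200, 192, 90, 213, 292, 147, 275]

Answer: [89, 254, 124, 170, 156, 200, 192, 90, 213, 292, 147, 275]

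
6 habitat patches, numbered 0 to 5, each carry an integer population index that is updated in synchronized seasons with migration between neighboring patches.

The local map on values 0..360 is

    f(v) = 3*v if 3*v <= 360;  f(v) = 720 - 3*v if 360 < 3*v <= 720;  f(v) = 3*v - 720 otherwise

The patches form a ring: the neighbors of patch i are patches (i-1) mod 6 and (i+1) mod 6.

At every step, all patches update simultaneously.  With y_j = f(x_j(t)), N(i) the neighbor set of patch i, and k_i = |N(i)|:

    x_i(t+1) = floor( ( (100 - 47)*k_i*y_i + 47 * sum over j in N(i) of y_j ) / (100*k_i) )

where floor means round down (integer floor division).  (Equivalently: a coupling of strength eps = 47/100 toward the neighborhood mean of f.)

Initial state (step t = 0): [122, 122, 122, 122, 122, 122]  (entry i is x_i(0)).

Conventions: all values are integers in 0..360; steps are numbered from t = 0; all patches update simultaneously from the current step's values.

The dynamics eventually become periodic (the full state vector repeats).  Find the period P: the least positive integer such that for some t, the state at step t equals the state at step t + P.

Simulating step by step:
t=0: [122, 122, 122, 122, 122, 122]
t=1: [354, 354, 354, 354, 354, 354]
t=2: [342, 342, 342, 342, 342, 342]
t=3: [306, 306, 306, 306, 306, 306]
t=4: [198, 198, 198, 198, 198, 198]
t=5: [126, 126, 126, 126, 126, 126]
t=6: [342, 342, 342, 342, 342, 342]

Answer: 4
Key observation: The state at step 2, [342, 342, 342, 342, 342, 342], reappears at step 6 — and no state repeats earlier — so the cycle the system enters has period 4.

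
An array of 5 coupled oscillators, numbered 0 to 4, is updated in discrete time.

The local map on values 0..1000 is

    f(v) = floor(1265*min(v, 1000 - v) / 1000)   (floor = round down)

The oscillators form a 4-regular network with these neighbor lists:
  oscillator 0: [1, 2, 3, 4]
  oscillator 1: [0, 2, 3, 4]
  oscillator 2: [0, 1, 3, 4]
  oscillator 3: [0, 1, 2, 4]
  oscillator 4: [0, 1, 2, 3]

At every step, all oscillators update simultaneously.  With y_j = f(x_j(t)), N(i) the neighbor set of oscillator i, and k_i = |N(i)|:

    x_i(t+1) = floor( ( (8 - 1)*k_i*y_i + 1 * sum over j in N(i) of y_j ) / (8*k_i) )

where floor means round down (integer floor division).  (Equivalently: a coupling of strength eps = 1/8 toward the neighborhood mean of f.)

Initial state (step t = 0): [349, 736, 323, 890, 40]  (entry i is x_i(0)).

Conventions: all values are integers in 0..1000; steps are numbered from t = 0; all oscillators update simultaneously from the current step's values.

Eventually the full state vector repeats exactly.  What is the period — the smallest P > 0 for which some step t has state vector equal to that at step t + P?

Simulating step by step:
t=0: [349, 736, 323, 890, 40]
t=1: [414, 323, 387, 160, 85]
t=2: [495, 398, 466, 224, 144]
t=3: [596, 492, 565, 307, 221]
t=4: [504, 598, 537, 400, 308]
t=5: [610, 510, 575, 508, 409]
t=6: [503, 609, 540, 611, 523]
t=7: [617, 504, 577, 502, 596]
t=8: [495, 616, 538, 617, 518]
t=9: [615, 496, 579, 495, 600]
t=10: [497, 615, 535, 615, 513]
t=11: [617, 498, 583, 498, 607]
t=12: [494, 617, 531, 617, 505]
t=13: [614, 496, 588, 496, 616]
t=14: [497, 614, 525, 614, 495]
t=15: [618, 500, 594, 500, 616]
t=16: [493, 619, 518, 619, 495]
t=17: [613, 493, 601, 493, 616]
t=18: [497, 610, 510, 610, 494]
t=19: [619, 505, 611, 505, 615]
t=20: [490, 612, 499, 612, 495]
t=21: [611, 502, 621, 502, 617]
t=22: [499, 615, 488, 615, 493]
t=23: [621, 499, 609, 499, 614]
t=24: [489, 617, 501, 617, 496]
t=25: [610, 497, 621, 497, 617]
t=26: [500, 614, 488, 614, 493]
t=27: [622, 500, 609, 500, 614]
t=28: [488, 618, 501, 618, 496]
t=29: [609, 496, 621, 496, 617]
t=30: [501, 613, 488, 613, 493]
t=31: [621, 501, 609, 501, 614]
t=32: [489, 617, 501, 617, 496]

Answer: 8
Key observation: The state at step 24, [489, 617, 501, 617, 496], reappears at step 32 — and no state repeats earlier — so the cycle the system enters has period 8.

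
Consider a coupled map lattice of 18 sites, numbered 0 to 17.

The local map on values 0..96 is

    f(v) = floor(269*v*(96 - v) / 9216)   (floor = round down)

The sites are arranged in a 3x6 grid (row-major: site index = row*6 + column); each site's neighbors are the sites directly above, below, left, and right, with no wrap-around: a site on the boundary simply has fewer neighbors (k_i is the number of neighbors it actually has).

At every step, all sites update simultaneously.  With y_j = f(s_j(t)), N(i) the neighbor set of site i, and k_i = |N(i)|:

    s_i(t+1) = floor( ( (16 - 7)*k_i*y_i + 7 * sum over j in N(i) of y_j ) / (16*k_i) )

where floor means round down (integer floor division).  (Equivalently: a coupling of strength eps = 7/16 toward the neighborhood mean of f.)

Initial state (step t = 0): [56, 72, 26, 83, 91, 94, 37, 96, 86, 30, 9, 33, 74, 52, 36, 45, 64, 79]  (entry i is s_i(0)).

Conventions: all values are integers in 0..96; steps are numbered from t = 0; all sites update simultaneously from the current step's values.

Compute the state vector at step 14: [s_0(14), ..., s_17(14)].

Simulating step by step:
t=0: [56, 72, 26, 83, 91, 94, 37, 96, 86, 30, 9, 33, 74, 52, 36, 45, 64, 79]
t=1: [61, 45, 45, 35, 15, 18, 51, 22, 32, 47, 33, 43, 54, 53, 58, 63, 51, 47]
t=2: [63, 62, 64, 59, 43, 44, 62, 54, 59, 64, 59, 61, 66, 62, 62, 62, 64, 66]
t=3: [60, 61, 60, 62, 65, 65, 61, 64, 62, 60, 62, 62, 58, 61, 61, 60, 59, 58]
t=4: [62, 61, 62, 61, 58, 58, 62, 60, 61, 62, 61, 61, 63, 61, 62, 62, 62, 63]
t=5: [61, 61, 61, 62, 63, 63, 61, 62, 61, 61, 62, 62, 60, 61, 61, 61, 61, 60]
t=6: [62, 61, 61, 61, 60, 60, 62, 61, 61, 61, 61, 61, 62, 62, 62, 62, 62, 62]
t=7: [61, 61, 62, 62, 62, 62, 61, 61, 61, 61, 62, 62, 61, 61, 61, 61, 61, 61]
t=8: [62, 61, 61, 61, 61, 61, 62, 62, 61, 61, 61, 61, 62, 62, 62, 62, 61, 61]
t=9: [61, 61, 62, 62, 62, 62, 61, 61, 61, 61, 62, 62, 61, 61, 61, 61, 61, 62]
t=10: [62, 61, 61, 61, 61, 61, 62, 62, 61, 61, 61, 61, 62, 62, 62, 62, 61, 61]
t=11: [61, 61, 62, 62, 62, 62, 61, 61, 61, 61, 62, 62, 61, 61, 61, 61, 61, 62]
t=12: [62, 61, 61, 61, 61, 61, 62, 62, 61, 61, 61, 61, 62, 62, 62, 62, 61, 61]
t=13: [61, 61, 62, 62, 62, 62, 61, 61, 61, 61, 62, 62, 61, 61, 61, 61, 61, 62]
t=14: [62, 61, 61, 61, 61, 61, 62, 62, 61, 61, 61, 61, 62, 62, 62, 62, 61, 61]

Answer: [62, 61, 61, 61, 61, 61, 62, 62, 61, 61, 61, 61, 62, 62, 62, 62, 61, 61]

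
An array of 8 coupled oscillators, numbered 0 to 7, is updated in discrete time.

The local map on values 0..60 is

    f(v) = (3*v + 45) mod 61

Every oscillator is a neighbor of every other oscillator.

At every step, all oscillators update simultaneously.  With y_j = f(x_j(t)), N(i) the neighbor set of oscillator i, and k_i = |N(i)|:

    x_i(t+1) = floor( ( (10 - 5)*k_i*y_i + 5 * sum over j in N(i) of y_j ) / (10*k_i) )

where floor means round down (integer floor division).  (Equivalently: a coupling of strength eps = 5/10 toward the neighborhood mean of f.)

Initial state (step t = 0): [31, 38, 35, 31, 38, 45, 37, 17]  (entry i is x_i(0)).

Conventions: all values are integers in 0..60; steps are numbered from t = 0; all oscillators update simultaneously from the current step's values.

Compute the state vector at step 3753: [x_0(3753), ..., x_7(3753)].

Simulating step by step:
t=0: [31, 38, 35, 31, 38, 45, 37, 17]
t=1: [25, 34, 30, 25, 34, 43, 33, 33]
t=2: [45, 30, 25, 45, 30, 42, 29, 29]
t=3: [44, 24, 44, 44, 24, 40, 23, 23]
t=4: [54, 54, 54, 54, 54, 48, 53, 53]
t=5: [22, 22, 22, 22, 22, 14, 21, 21]
t=6: [47, 47, 47, 47, 47, 37, 46, 46]
t=7: [4, 4, 4, 4, 4, 18, 3, 3]
t=8: [55, 55, 55, 55, 55, 47, 53, 53]
t=9: [24, 24, 24, 24, 24, 14, 21, 21]
t=10: [52, 52, 52, 52, 52, 39, 48, 48]
t=11: [17, 17, 17, 17, 17, 27, 12, 12]
t=12: [30, 30, 30, 30, 30, 17, 24, 24]
t=13: [20, 20, 20, 20, 20, 30, 39, 39]
t=14: [41, 41, 41, 41, 41, 27, 39, 39]
t=15: [42, 42, 42, 42, 42, 24, 39, 39]
t=16: [48, 48, 48, 48, 48, 51, 44, 44]
t=17: [13, 13, 13, 13, 13, 17, 34, 34]
t=18: [24, 24, 24, 24, 24, 29, 25, 25]
t=19: [53, 53, 53, 53, 53, 33, 54, 54]
t=20: [21, 21, 21, 21, 21, 21, 22, 22]
t=21: [47, 47, 47, 47, 47, 47, 48, 48]
t=22: [3, 3, 3, 3, 3, 3, 4, 4]
t=23: [54, 54, 54, 54, 54, 54, 55, 55]
t=24: [24, 24, 24, 24, 24, 24, 25, 25]
t=25: [56, 56, 56, 56, 56, 56, 57, 57]
t=26: [30, 30, 30, 30, 30, 30, 31, 31]
t=27: [13, 13, 13, 13, 13, 13, 14, 14]
t=28: [23, 23, 23, 23, 23, 23, 24, 24]
t=29: [53, 53, 53, 53, 53, 53, 54, 54]
t=30: [21, 21, 21, 21, 21, 21, 22, 22]

Answer: [54, 54, 54, 54, 54, 54, 55, 55]
Key observation: The state at step 20, [21, 21, 21, 21, 21, 21, 22, 22], reappears at step 30: the system is in a cycle of period 10 from step 20 on.  Therefore the state at step 3753 equals the state at step 20 + ((3753 - 20) mod 10) = 23, which is [54, 54, 54, 54, 54, 54, 55, 55].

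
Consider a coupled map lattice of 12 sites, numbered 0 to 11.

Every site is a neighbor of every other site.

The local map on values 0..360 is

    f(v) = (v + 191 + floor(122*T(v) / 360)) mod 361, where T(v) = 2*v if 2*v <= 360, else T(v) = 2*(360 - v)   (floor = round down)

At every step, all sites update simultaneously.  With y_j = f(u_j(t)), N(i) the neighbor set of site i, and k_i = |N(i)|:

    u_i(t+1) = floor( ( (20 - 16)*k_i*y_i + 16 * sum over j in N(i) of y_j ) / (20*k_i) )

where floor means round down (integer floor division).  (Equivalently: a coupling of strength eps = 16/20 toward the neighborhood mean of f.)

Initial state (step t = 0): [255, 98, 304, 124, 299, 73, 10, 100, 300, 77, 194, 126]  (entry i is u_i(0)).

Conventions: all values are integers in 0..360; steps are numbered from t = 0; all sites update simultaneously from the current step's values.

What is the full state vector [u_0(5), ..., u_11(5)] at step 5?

Answer: [168, 168, 168, 168, 168, 168, 168, 168, 168, 168, 168, 168]

Derivation:
t=0: [255, 98, 304, 124, 299, 73, 10, 100, 300, 77, 194, 126]
t=1: [196, 222, 198, 181, 198, 216, 203, 222, 198, 217, 194, 182]
t=2: [138, 139, 138, 137, 138, 139, 138, 139, 138, 139, 138, 137]
t=3: [61, 61, 61, 61, 61, 61, 61, 61, 61, 61, 61, 61]
t=4: [293, 293, 293, 293, 293, 293, 293, 293, 293, 293, 293, 293]
t=5: [168, 168, 168, 168, 168, 168, 168, 168, 168, 168, 168, 168]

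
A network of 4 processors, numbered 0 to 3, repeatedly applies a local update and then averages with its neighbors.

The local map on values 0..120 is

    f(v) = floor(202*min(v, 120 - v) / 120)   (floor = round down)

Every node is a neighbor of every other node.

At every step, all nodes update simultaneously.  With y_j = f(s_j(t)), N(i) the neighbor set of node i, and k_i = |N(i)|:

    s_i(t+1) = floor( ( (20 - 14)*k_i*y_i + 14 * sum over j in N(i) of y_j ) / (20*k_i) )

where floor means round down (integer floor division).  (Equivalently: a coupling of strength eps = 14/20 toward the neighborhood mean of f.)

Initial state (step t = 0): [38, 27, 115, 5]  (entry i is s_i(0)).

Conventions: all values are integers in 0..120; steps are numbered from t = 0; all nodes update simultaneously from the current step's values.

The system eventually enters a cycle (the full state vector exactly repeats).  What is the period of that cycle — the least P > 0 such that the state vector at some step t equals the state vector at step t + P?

Simulating step by step:
t=0: [38, 27, 115, 5]
t=1: [33, 31, 29, 29]
t=2: [51, 50, 50, 50]
t=3: [84, 84, 84, 84]
t=4: [60, 60, 60, 60]
t=5: [101, 101, 101, 101]
t=6: [31, 31, 31, 31]
t=7: [52, 52, 52, 52]
t=8: [87, 87, 87, 87]
t=9: [55, 55, 55, 55]
t=10: [92, 92, 92, 92]
t=11: [47, 47, 47, 47]
t=12: [79, 79, 79, 79]
t=13: [69, 69, 69, 69]
t=14: [85, 85, 85, 85]
t=15: [58, 58, 58, 58]
t=16: [97, 97, 97, 97]
t=17: [38, 38, 38, 38]
t=18: [63, 63, 63, 63]
t=19: [95, 95, 95, 95]
t=20: [42, 42, 42, 42]
t=21: [70, 70, 70, 70]
t=22: [84, 84, 84, 84]

Answer: 19
Key observation: The state at step 3, [84, 84, 84, 84], reappears at step 22 — and no state repeats earlier — so the cycle the system enters has period 19.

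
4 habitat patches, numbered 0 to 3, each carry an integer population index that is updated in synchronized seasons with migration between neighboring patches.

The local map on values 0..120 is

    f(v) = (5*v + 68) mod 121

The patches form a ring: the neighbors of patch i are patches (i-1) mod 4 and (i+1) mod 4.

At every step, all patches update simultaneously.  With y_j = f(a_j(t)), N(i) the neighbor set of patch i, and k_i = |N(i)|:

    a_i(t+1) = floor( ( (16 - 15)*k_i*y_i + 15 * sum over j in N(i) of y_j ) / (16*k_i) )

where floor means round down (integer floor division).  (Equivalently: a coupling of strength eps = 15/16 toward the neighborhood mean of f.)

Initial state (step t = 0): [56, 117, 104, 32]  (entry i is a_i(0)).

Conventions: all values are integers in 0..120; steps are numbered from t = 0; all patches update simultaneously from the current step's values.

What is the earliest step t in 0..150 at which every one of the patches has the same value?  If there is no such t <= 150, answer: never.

Simulating step by step:
t=0: [56, 117, 104, 32]  (not all equal)
t=1: [79, 101, 79, 105]  (not all equal)
t=2: [99, 99, 99, 100]  (not all equal)
t=3: [81, 79, 81, 79]  (not all equal)
t=4: [100, 109, 100, 109]  (not all equal)
t=5: [12, 79, 12, 79]  (not all equal)
t=6: [94, 12, 94, 12]  (not all equal)
t=7: [9, 51, 9, 51]  (not all equal)
t=8: [83, 111, 83, 111]  (not all equal)
t=9: [24, 113, 24, 113]  (not all equal)
t=10: [30, 64, 30, 64]  (not all equal)
t=11: [29, 92, 29, 92]  (not all equal)
t=12: [47, 89, 47, 89]  (not all equal)
t=13: [31, 59, 31, 59]  (not all equal)
t=14: [6, 95, 6, 95]  (not all equal)
t=15: [61, 95, 61, 95]  (not all equal)
t=16: [55, 13, 55, 13]  (not all equal)
t=17: [17, 95, 17, 95]  (not all equal)
t=18: [57, 33, 57, 33]  (not all equal)
t=19: [111, 111, 111, 111]  (all equal)

Answer: 19
Key observation: Synchronization is absorbing here: once all patches are equal they stay equal, and step 19 is the first all-equal step.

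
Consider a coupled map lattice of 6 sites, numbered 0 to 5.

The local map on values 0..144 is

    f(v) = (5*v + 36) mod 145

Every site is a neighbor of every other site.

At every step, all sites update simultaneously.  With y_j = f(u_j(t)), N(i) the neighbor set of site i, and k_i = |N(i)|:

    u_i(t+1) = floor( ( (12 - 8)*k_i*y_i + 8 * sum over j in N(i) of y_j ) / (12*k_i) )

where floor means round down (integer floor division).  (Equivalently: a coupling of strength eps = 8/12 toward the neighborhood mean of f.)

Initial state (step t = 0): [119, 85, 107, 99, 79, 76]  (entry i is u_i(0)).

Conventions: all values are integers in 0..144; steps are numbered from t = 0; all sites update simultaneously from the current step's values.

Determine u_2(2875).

Answer: u_2(2875) = 52
Key observation: The state at step 2, [72, 67, 89, 81, 90, 87], reappears at step 6: the system is in a cycle of period 4 from step 2 on.  Therefore the state at step 2875 equals the state at step 2 + ((2875 - 2) mod 4) = 3, which is [64, 59, 52, 44, 53, 50].

Derivation:
t=0: [119, 85, 107, 99, 79, 76]
t=1: [87, 82, 104, 96, 105, 102]
t=2: [72, 67, 89, 81, 90, 87]
t=3: [64, 59, 52, 44, 53, 50]
t=4: [63, 58, 51, 72, 52, 78]
t=5: [58, 53, 46, 67, 47, 73]
t=6: [72, 67, 89, 81, 90, 87]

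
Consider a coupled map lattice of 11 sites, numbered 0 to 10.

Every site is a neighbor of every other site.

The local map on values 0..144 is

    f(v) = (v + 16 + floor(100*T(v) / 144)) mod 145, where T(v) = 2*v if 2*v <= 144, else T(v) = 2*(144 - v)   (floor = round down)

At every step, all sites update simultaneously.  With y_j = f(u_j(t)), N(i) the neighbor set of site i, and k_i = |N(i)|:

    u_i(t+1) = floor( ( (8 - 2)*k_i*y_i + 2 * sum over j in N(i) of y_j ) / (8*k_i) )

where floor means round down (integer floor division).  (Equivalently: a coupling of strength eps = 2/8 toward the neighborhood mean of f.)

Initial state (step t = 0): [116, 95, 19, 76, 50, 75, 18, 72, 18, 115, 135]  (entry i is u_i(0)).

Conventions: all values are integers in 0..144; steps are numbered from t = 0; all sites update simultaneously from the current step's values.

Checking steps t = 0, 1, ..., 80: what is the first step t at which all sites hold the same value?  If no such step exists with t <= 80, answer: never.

Answer: never
Key observation: The state at step 13 reappears at step 17 — the system is in a cycle of period 4 from step 13 on.  No step 0..17 is synchronized, and the cycle repeats forever, so no step up to 80 (or ever) has all sites equal.

Derivation:
t=0: [116, 95, 19, 76, 50, 75, 18, 72, 18, 115, 135]  (not all equal)
t=1: [31, 38, 57, 43, 111, 43, 56, 44, 56, 32, 26]  (not all equal)
t=2: [84, 95, 24, 104, 38, 104, 22, 106, 22, 85, 75]  (not all equal)
t=3: [41, 38, 66, 35, 90, 35, 63, 34, 63, 40, 43]  (not all equal)
t=4: [103, 98, 41, 93, 47, 93, 36, 91, 36, 101, 106]  (not all equal)
t=5: [38, 39, 98, 41, 109, 41, 90, 42, 90, 39, 37]  (not all equal)
t=6: [99, 101, 45, 104, 42, 104, 48, 106, 48, 101, 97]  (not all equal)
t=7: [41, 40, 107, 39, 101, 39, 112, 38, 112, 40, 41]  (not all equal)
t=8: [104, 102, 43, 101, 44, 101, 41, 99, 41, 102, 104]  (not all equal)
t=9: [38, 39, 102, 39, 104, 39, 98, 40, 98, 39, 38]  (not all equal)
t=10: [98, 101, 44, 101, 43, 101, 45, 102, 45, 101, 98]  (not all equal)
t=11: [40, 40, 105, 40, 103, 40, 106, 40, 106, 40, 40]  (not all equal)
t=12: [102, 102, 44, 102, 44, 102, 43, 102, 43, 102, 102]  (not all equal)
t=13: [39, 39, 105, 39, 105, 39, 102, 39, 102, 39, 39]  (not all equal)
t=14: [101, 101, 43, 101, 43, 101, 44, 101, 44, 101, 101]  (not all equal)
t=15: [39, 39, 102, 39, 102, 39, 105, 39, 105, 39, 39]  (not all equal)
t=16: [101, 101, 44, 101, 44, 101, 43, 101, 43, 101, 101]  (not all equal)
t=17: [39, 39, 105, 39, 105, 39, 102, 39, 102, 39, 39]  (not all equal)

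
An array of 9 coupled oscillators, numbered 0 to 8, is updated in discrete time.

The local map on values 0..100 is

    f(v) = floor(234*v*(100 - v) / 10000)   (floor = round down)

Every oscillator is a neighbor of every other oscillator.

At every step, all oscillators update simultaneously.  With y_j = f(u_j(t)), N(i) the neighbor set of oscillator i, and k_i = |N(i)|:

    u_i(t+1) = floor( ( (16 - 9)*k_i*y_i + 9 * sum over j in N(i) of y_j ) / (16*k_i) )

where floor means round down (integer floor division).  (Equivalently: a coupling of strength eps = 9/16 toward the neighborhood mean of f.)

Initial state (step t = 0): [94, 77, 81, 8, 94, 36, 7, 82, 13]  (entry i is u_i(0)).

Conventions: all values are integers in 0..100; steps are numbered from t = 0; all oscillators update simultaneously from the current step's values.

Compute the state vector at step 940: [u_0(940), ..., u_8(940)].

Answer: [57, 57, 57, 57, 57, 57, 57, 57, 57]
Key observation: The state at step 3, [57, 57, 57, 57, 57, 57, 57, 57, 57], reappears at step 4: the system is in a cycle of period 1 from step 3 on.  Therefore the state at step 940 equals the state at step 3 + ((940 - 3) mod 1) = 3, which is [57, 57, 57, 57, 57, 57, 57, 57, 57].

Derivation:
t=0: [94, 77, 81, 8, 94, 36, 7, 82, 13]
t=1: [22, 32, 30, 23, 22, 36, 22, 29, 26]
t=2: [43, 46, 46, 43, 43, 48, 43, 46, 45]
t=3: [57, 57, 57, 57, 57, 57, 57, 57, 57]
t=4: [57, 57, 57, 57, 57, 57, 57, 57, 57]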